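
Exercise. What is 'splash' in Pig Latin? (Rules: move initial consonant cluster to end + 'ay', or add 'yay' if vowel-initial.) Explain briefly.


'splash': move consonant cluster 'spl' to end and add 'ay': 'ashsplay'.

ashsplay


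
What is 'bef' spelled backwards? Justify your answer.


Reverse 'bef' character by character: 'feb'.

feb


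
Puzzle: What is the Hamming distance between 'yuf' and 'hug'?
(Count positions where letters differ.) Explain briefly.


Alignment:
Position 1: 'y' vs 'h' = DIFFER
Position 2: 'u' vs 'u' = match
Position 3: 'f' vs 'g' = DIFFER
Total differences: 2

2


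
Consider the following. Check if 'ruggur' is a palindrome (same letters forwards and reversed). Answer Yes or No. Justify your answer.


Forward: 'ruggur'
Reversed: 'ruggur'
They are identical.

Yes


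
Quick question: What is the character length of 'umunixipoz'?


Spell out 'umunixipoz' and number each letter: u(1), m(2), u(3), n(4), i(5), x(6), i(7), p(8), o(9), z(10). Total: 10 letters.

10


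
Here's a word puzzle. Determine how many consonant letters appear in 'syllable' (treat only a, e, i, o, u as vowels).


Consonants in 'syllable': s, y, l, l, b, l = 6 consonants.

6


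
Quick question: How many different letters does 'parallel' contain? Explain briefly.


Unique letters in 'parallel': {a, e, l, p, r} = 5 distinct letters.

5


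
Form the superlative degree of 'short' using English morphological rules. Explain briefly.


Apply superlative formation (add -est): 'short' -> 'shortest'.

shortest


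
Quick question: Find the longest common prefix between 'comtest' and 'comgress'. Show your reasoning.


Compare from the start: 3 characters match: 'com'. Mismatch at position 4: 't' vs 'g'.

com


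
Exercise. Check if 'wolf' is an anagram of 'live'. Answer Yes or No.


Sorted letters of 'wolf': 'flow'
Sorted letters of 'live': 'eilv'
They do not match.

No


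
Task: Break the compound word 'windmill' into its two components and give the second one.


Split 'windmill' into 'wind' + 'mill'. The second part is 'mill'.

mill


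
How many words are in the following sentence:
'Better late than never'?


Split into words: Better | late | than | never = 4 words.

4


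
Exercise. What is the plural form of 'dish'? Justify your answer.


Apply rule: Add -es (sibilant/fricative ending). 'dish' becomes 'dishes'.

dishes


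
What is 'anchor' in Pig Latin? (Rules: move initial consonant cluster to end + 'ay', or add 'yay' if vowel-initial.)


'anchor' starts with a vowel, so add 'yay': 'anchoryay'.

anchoryay


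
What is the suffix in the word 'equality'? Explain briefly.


The word 'equality' = 'equal' (root) + '-ity' (suffix). The suffix is '-ity'.

ity


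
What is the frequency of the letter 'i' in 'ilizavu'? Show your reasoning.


Letter 'i' in 'ilizavu': found at position(s) 1, 3 = 2 occurrence(s).

2


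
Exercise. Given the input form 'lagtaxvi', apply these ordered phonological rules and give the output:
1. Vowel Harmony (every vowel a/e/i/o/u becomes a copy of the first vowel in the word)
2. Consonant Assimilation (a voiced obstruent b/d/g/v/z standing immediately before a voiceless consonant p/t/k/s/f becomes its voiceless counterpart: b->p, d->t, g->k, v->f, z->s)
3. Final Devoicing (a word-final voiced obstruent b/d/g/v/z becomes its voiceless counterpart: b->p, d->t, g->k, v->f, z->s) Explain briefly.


Starting form: 'lagtaxvi'
Rule 1: Vowel Harmony: all vowels become 'a' (matching first vowel). 'lagtaxvi' -> 'lagtaxva'
Rule 2: Consonant Assimilation: voiced obstruent before voiceless consonant becomes voiceless ('gt' -> 'kt'). 'lagtaxva' -> 'laktaxva'
Rule 3: Final Devoicing: the word ends in the vowel 'a', not a consonant. No change.
Final form: 'laktaxva'

laktaxva


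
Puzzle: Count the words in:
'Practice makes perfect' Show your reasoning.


Split into words: Practice | makes | perfect = 3 words.

3


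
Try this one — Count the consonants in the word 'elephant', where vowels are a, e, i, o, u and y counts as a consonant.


Consonants in 'elephant': l, p, h, n, t = 5 consonants.

5


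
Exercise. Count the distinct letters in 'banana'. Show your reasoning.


Unique letters in 'banana': {a, b, n} = 3 distinct letters.

3


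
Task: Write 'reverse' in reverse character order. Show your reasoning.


Reverse 'reverse' character by character: 'esrever'.

esrever


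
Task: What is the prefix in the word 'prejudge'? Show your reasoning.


The word 'prejudge' = 'pre' (prefix) + 'judge' (root). The prefix is 'pre'.

pre


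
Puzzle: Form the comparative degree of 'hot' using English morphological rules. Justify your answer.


Apply comparative formation (double final consonant, add -er): 'hot' -> 'hotter'.

hotter


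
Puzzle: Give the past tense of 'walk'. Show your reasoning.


Apply rule: Add -ed. 'walk' becomes 'walked'.

walked


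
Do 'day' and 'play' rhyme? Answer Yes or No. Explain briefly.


Rime (stressed vowel + following sounds) of 'day': -ay = /eɪ/
Rime of 'play': -ay = /eɪ/
/eɪ/ and /eɪ/ are the same ending sound, so the words rhyme.

Yes


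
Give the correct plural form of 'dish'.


Apply rule: Add -es (sibilant/fricative ending). 'dish' becomes 'dishes'.

dishes


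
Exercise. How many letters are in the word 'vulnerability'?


Spell out 'vulnerability' and number each letter: v(1), u(2), l(3), n(4), e(5), r(6), a(7), b(8), i(9), l(10), i(11), t(12), y(13). Total: 13 letters.

13


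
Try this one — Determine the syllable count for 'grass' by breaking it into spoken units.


Break 'grass' into syllables: grass -> grass = 1 syllable

1 syllable


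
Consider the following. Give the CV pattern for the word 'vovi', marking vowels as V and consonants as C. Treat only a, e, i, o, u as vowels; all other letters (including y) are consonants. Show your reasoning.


Letter mapping: v = C, o = V, v = C, i = V.

CVCV


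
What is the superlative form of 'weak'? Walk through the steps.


Apply superlative formation (add -est): 'weak' -> 'weakest'.

weakest


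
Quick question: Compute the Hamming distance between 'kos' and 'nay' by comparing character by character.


Alignment:
Position 1: 'k' vs 'n' = DIFFER
Position 2: 'o' vs 'a' = DIFFER
Position 3: 's' vs 'y' = DIFFER
Total differences: 3

3


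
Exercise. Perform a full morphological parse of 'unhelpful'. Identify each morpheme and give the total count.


Step 1: Identify prefix: 'un' (meaning: not/reverse)
Step 2: Identify root: 'help'
Step 3: Identify suffix(es): 'ful'
Decomposition: un- (prefix: not/reverse) + help (root) + -ful (suffix: full of)
Total morphemes: 3

3 morphemes (un- (prefix: not/reverse) + help (root) + -ful (suffix: full of))


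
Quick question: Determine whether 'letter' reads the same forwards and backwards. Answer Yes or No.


Forward: 'letter'
Reversed: 'rettel'
They differ.

No


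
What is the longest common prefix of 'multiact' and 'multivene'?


Compare from the start: 5 characters match: 'multi'. Mismatch at position 6: 'a' vs 'v'.

multi


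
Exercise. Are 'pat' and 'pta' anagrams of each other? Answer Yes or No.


Sorted letters of 'pat': 'apt'
Sorted letters of 'pta': 'apt'
They match.

Yes


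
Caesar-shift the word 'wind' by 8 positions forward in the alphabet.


Shift each letter by 8: w -> e, i -> q, n -> v, d -> l. Result: 'eqvl'.

eqvl


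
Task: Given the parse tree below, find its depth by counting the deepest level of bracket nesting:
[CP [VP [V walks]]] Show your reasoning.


Count bracket nesting levels:
'[' at pos 0: depth = 1
'[' at pos 4: depth = 2
'[' at pos 8: depth = 3
Maximum depth reached: 3

3


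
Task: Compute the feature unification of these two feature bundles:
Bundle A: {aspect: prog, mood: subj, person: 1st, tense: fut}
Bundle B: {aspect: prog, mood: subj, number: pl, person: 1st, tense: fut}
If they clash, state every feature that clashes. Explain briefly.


Compare features:
aspect: A=prog vs B=prog -> unified: prog
mood: A=subj vs B=subj -> unified: subj
number: A=_ vs B=pl -> unified: pl
person: A=1st vs B=1st -> unified: 1st
tense: A=fut vs B=fut -> unified: fut
No clashes found.

Unified: {aspect: prog, mood: subj, number: pl, person: 1st, tense: fut}


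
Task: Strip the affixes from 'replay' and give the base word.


Remove prefix 're' from 'replay' to get root 'play'.

play


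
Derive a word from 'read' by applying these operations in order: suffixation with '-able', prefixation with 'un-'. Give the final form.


Step 1: Add suffix '-able' to 'read' = 'readable'
Step 2: Add prefix 'un-' to 'readable' = 'unreadable'

unreadable


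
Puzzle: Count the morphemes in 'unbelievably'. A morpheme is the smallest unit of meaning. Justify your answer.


Decomposition: un- (prefix) + believe (root) + -able (suffix) + -ly (suffix) = 4 morpheme(s)

4 morphemes


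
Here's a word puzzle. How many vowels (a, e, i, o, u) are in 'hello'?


Vowels in 'hello': e, o = 2 vowels.

2


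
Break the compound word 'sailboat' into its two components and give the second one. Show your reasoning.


Split 'sailboat' into 'sail' + 'boat'. The second part is 'boat'.

boat


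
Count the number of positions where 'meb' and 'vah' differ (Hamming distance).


Alignment:
Position 1: 'm' vs 'v' = DIFFER
Position 2: 'e' vs 'a' = DIFFER
Position 3: 'b' vs 'h' = DIFFER
Total differences: 3

3


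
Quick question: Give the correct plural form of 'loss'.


Apply rule: Add -es (sibilant/fricative ending). 'loss' becomes 'losses'.

losses


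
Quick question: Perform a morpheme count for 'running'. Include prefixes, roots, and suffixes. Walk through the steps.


Decomposition: run (root) + -ing (suffix) = 2 morpheme(s)

2 morphemes


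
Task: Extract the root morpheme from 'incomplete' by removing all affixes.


Remove prefix 'in' from 'incomplete' to get root 'complete'.

complete


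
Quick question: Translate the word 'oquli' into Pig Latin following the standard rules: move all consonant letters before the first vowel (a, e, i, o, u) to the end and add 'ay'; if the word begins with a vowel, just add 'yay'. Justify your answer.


'oquli' starts with a vowel, so add 'yay': 'oquliyay'.

oquliyay


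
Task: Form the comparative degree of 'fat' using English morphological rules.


Apply comparative formation (double final consonant, add -er): 'fat' -> 'fatter'.

fatter


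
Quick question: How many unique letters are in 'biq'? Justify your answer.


Unique letters in 'biq': {b, i, q} = 3 distinct letters.

3


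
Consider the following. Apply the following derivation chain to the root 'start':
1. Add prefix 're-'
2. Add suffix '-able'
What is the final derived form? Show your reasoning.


Step 1: Add prefix 're-' to 'start' = 'restart'
Step 2: Add suffix '-able' to 'restart' = 'restartable'

restartable


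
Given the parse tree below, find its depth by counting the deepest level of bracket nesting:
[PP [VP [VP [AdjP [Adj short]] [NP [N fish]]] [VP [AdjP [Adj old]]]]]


Count bracket nesting levels:
'[' at pos 0: depth = 1
'[' at pos 4: depth = 2
'[' at pos 8: depth = 3
'[' at pos 12: depth = 4
'[' at pos 18: depth = 5
'[' at pos 31: depth = 4
'[' at pos 35: depth = 5
'[' at pos 46: depth = 3
'[' at pos 50: depth = 4
'[' at pos 56: depth = 5
Maximum depth reached: 5

5


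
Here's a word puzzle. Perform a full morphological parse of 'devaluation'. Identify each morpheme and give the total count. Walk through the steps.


Step 1: Identify prefix: 'de' (meaning: reverse/remove)
Step 2: Identify root: 'value'
Step 3: Identify suffix(es): 'ation'
Decomposition: de- (prefix: reverse/remove) + value (root) + -ation (suffix: act of)
Total morphemes: 3

3 morphemes (de- (prefix: reverse/remove) + value (root) + -ation (suffix: act of))


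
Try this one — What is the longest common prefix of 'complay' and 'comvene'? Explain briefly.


Compare from the start: 3 characters match: 'com'. Mismatch at position 4: 'p' vs 'v'.

com


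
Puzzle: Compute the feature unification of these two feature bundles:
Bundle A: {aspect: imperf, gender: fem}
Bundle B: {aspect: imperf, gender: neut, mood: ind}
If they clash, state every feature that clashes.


Compare features:
aspect: A=imperf vs B=imperf -> unified: imperf
gender: A=fem vs B=neut -> CLASH
mood: A=_ vs B=ind -> unified: ind
Clash detected on feature 'gender' (fem vs neut); unification fails.

CLASH on 'gender' (fem vs neut)


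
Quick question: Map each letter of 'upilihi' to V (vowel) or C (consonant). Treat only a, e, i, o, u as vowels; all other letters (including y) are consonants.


Letter mapping: u = V, p = C, i = V, l = C, i = V, h = C, i = V.

VCVCVCV


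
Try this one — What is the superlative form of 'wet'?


Apply superlative formation (double final consonant, add -est): 'wet' -> 'wettest'.

wettest


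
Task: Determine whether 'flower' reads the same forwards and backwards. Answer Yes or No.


Forward: 'flower'
Reversed: 'rewolf'
They differ.

No


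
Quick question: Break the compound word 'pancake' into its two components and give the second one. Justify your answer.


Split 'pancake' into 'pan' + 'cake'. The second part is 'cake'.

cake


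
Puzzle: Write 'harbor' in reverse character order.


Reverse 'harbor' character by character: 'robrah'.

robrah


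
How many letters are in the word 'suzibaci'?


Spell out 'suzibaci' and number each letter: s(1), u(2), z(3), i(4), b(5), a(6), c(7), i(8). Total: 8 letters.

8


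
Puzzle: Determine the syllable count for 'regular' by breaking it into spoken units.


Break 'regular' into syllables: reg-u-lar -> reg | u | lar = 3 syllables

3 syllables


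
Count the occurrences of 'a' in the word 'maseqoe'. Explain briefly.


Letter 'a' in 'maseqoe': found at position(s) 2 = 1 occurrence(s).

1


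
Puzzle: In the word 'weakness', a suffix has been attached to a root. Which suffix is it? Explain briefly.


The word 'weakness' = 'weak' (root) + '-ness' (suffix). The suffix is '-ness'.

ness


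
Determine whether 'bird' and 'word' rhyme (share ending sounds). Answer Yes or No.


Rime (stressed vowel + following sounds) of 'bird': -ird = /ɜːrd/
Rime of 'word': -ord = /ɜːrd/
/ɜːrd/ and /ɜːrd/ are the same ending sound, so the words rhyme.

Yes


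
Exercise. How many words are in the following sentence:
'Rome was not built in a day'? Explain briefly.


Split into words: Rome | was | not | built | in | a | day = 7 words.

7


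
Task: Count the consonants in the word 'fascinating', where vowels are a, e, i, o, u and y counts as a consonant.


Consonants in 'fascinating': f, s, c, n, t, n, g = 7 consonants.

7


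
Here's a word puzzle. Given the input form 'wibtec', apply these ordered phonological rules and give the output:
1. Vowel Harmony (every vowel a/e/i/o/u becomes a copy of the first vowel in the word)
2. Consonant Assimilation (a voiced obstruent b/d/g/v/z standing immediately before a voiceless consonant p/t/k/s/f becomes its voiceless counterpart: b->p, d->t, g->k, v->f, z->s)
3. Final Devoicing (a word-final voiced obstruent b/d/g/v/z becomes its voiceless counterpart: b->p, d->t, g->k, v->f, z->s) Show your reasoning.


Starting form: 'wibtec'
Rule 1: Vowel Harmony: all vowels become 'i' (matching first vowel). 'wibtec' -> 'wibtic'
Rule 2: Consonant Assimilation: voiced obstruent before voiceless consonant becomes voiceless ('bt' -> 'pt'). 'wibtic' -> 'wiptic'
Rule 3: Final Devoicing: final consonant 'c' is not one of the voiced obstruents b/d/g/v/z. No change.
Final form: 'wiptic'

wiptic


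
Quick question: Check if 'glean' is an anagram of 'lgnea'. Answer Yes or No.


Sorted letters of 'glean': 'aegln'
Sorted letters of 'lgnea': 'aegln'
They match.

Yes


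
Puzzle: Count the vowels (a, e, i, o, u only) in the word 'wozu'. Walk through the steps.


Vowels in 'wozu': o, u = 2 vowels.

2


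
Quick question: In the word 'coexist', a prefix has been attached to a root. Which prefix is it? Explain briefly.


The word 'coexist' = 'co' (prefix) + 'exist' (root). The prefix is 'co'.

co


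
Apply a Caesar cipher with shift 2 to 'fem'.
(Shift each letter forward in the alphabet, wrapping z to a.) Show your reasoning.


Shift each letter by 2: f -> h, e -> g, m -> o. Result: 'hgo'.

hgo


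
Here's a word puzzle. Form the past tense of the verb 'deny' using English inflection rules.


Apply rule: Change -y to -ied. 'deny' becomes 'denied'.

denied


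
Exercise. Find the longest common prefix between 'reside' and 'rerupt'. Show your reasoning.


Compare from the start: 2 characters match: 're'. Mismatch at position 3: 's' vs 'r'.

re


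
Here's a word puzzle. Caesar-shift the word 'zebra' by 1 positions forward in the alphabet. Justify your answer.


Shift each letter by 1: z -> a, e -> f, b -> c, r -> s, a -> b. Result: 'afcsb'.

afcsb


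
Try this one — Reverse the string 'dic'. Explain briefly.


Reverse 'dic' character by character: 'cid'.

cid


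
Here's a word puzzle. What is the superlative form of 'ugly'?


Apply superlative formation (consonant + y: change y to i, add -est): 'ugly' -> 'ugliest'.

ugliest


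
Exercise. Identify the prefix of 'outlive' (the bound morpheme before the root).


The word 'outlive' = 'out' (prefix) + 'live' (root). The prefix is 'out'.

out


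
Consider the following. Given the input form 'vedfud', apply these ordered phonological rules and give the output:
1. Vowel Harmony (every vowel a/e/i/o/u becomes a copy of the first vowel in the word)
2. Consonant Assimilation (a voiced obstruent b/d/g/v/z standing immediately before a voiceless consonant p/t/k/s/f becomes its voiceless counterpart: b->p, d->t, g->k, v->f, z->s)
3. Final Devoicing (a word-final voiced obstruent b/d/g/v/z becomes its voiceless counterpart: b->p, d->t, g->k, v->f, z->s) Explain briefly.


Starting form: 'vedfud'
Rule 1: Vowel Harmony: all vowels become 'e' (matching first vowel). 'vedfud' -> 'vedfed'
Rule 2: Consonant Assimilation: voiced obstruent before voiceless consonant becomes voiceless ('df' -> 'tf'). 'vedfed' -> 'vetfed'
Rule 3: Final Devoicing: word-final voiced obstruent 'd' becomes voiceless 't'. 'vetfed' -> 'vetfet'
Final form: 'vetfet'

vetfet


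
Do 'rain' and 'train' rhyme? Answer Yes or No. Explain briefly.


Rime (stressed vowel + following sounds) of 'rain': -ain = /eɪn/
Rime of 'train': -ain = /eɪn/
/eɪn/ and /eɪn/ are the same ending sound, so the words rhyme.

Yes


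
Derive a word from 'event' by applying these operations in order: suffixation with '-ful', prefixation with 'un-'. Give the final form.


Step 1: Add suffix '-ful' to 'event' = 'eventful'
Step 2: Add prefix 'un-' to 'eventful' = 'uneventful'

uneventful


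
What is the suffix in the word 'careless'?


The word 'careless' = 'care' (root) + '-less' (suffix). The suffix is '-less'.

less


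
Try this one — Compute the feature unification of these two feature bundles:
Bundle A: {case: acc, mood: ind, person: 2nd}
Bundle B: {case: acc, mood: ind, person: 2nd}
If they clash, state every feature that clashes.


Compare features:
case: A=acc vs B=acc -> unified: acc
mood: A=ind vs B=ind -> unified: ind
person: A=2nd vs B=2nd -> unified: 2nd
No clashes found.

Unified: {case: acc, mood: ind, person: 2nd}


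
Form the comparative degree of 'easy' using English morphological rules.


Apply comparative formation (consonant + y: change y to i, add -er): 'easy' -> 'easier'.

easier


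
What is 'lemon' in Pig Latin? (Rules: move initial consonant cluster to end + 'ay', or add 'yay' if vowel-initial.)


'lemon': move consonant cluster 'l' to end and add 'ay': 'emonlay'.

emonlay


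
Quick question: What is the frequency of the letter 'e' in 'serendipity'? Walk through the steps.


Letter 'e' in 'serendipity': found at position(s) 2, 4 = 2 occurrence(s).

2


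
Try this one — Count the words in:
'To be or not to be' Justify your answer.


Split into words: To | be | or | not | to | be = 6 words.

6


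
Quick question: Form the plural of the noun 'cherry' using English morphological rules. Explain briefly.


Apply rule: Change -y to -ies (consonant + y). 'cherry' becomes 'cherries'.

cherries


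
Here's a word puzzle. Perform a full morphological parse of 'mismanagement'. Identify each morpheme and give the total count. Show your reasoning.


Step 1: Identify prefix: 'mis' (meaning: wrongly)
Step 2: Identify root: 'manage'
Step 3: Identify suffix(es): 'ment'
Decomposition: mis- (prefix: wrongly) + manage (root) + -ment (suffix: action/result)
Total morphemes: 3

3 morphemes (mis- (prefix: wrongly) + manage (root) + -ment (suffix: action/result))


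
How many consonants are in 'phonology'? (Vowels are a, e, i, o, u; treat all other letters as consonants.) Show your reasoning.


Consonants in 'phonology': p, h, n, l, g, y = 6 consonants.

6


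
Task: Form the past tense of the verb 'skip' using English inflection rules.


Apply rule: Double final consonant and add -ed. 'skip' becomes 'skipped'.

skipped


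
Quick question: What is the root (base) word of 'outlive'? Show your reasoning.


Remove prefix 'out' from 'outlive' to get root 'live'.

live


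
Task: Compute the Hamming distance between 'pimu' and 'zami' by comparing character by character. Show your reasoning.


Alignment:
Position 1: 'p' vs 'z' = DIFFER
Position 2: 'i' vs 'a' = DIFFER
Position 3: 'm' vs 'm' = match
Position 4: 'u' vs 'i' = DIFFER
Total differences: 3

3


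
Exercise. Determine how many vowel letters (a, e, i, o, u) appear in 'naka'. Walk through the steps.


Vowels in 'naka': a, a = 2 vowels.

2


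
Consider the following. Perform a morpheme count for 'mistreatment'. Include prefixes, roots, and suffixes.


Decomposition: mis- (prefix) + treat (root) + -ment (suffix) = 3 morpheme(s)

3 morphemes


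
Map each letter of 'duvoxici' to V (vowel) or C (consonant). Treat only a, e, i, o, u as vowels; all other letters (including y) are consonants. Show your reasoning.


Letter mapping: d = C, u = V, v = C, o = V, x = C, i = V, c = C, i = V.

CVCVCVCV


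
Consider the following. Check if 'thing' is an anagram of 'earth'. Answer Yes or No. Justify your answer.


Sorted letters of 'thing': 'ghint'
Sorted letters of 'earth': 'aehrt'
They do not match.

No


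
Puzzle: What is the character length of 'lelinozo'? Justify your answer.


Spell out 'lelinozo' and number each letter: l(1), e(2), l(3), i(4), n(5), o(6), z(7), o(8). Total: 8 letters.

8


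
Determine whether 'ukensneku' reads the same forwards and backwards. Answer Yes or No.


Forward: 'ukensneku'
Reversed: 'ukensneku'
They are identical.

Yes


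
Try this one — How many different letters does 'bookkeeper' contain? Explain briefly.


Unique letters in 'bookkeeper': {b, e, k, o, p, r} = 6 distinct letters.

6


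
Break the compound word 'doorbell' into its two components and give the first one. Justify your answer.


Split 'doorbell' into 'door' + 'bell'. The first part is 'door'.

door


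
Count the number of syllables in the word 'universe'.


Break 'universe' into syllables: u-ni-verse -> u | ni | verse = 3 syllables

3 syllables


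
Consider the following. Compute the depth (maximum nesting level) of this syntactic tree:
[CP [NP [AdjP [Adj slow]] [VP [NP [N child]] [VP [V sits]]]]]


Count bracket nesting levels:
'[' at pos 0: depth = 1
'[' at pos 4: depth = 2
'[' at pos 8: depth = 3
'[' at pos 14: depth = 4
'[' at pos 26: depth = 3
'[' at pos 30: depth = 4
'[' at pos 34: depth = 5
'[' at pos 45: depth = 4
'[' at pos 49: depth = 5
Maximum depth reached: 5

5


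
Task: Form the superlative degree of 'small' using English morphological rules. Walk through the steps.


Apply superlative formation (add -est): 'small' -> 'smallest'.

smallest


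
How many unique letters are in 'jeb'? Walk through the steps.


Unique letters in 'jeb': {b, e, j} = 3 distinct letters.

3


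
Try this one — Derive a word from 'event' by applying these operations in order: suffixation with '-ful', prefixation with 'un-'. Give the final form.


Step 1: Add suffix '-ful' to 'event' = 'eventful'
Step 2: Add prefix 'un-' to 'eventful' = 'uneventful'

uneventful


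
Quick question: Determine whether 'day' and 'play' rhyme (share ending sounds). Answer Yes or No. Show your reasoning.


Rime (stressed vowel + following sounds) of 'day': -ay = /eɪ/
Rime of 'play': -ay = /eɪ/
/eɪ/ and /eɪ/ are the same ending sound, so the words rhyme.

Yes


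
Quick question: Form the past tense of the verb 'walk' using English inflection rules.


Apply rule: Add -ed. 'walk' becomes 'walked'.

walked


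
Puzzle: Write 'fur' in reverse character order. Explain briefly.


Reverse 'fur' character by character: 'ruf'.

ruf


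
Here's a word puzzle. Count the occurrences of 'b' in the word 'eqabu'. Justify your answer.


Letter 'b' in 'eqabu': found at position(s) 4 = 1 occurrence(s).

1


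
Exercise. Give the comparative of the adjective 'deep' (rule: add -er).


Apply comparative formation (add -er): 'deep' -> 'deeper'.

deeper


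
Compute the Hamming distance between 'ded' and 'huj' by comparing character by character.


Alignment:
Position 1: 'd' vs 'h' = DIFFER
Position 2: 'e' vs 'u' = DIFFER
Position 3: 'd' vs 'j' = DIFFER
Total differences: 3

3


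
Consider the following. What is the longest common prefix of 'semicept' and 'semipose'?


Compare from the start: 4 characters match: 'semi'. Mismatch at position 5: 'c' vs 'p'.

semi


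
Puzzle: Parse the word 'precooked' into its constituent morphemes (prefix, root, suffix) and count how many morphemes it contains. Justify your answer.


Step 1: Identify prefix: 'pre' (meaning: before)
Step 2: Identify root: 'cook'
Step 3: Identify suffix(es): 'ed'
Decomposition: pre- (prefix: before) + cook (root) + -ed (suffix: past)
Total morphemes: 3

3 morphemes (pre- (prefix: before) + cook (root) + -ed (suffix: past))


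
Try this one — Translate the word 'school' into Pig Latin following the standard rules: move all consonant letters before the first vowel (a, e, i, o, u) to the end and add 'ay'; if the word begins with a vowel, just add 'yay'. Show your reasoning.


'school': move consonant cluster 'sch' to end and add 'ay': 'oolschay'.

oolschay


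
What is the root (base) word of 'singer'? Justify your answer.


Remove suffix '-er' from 'singer' to get root 'sing'.

sing


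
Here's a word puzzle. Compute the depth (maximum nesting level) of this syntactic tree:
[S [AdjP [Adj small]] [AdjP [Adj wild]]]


Count bracket nesting levels:
'[' at pos 0: depth = 1
'[' at pos 3: depth = 2
'[' at pos 9: depth = 3
'[' at pos 22: depth = 2
'[' at pos 28: depth = 3
Maximum depth reached: 3

3


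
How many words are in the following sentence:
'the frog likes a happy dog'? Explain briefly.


Split into words: the | frog | likes | a | happy | dog = 6 words.

6


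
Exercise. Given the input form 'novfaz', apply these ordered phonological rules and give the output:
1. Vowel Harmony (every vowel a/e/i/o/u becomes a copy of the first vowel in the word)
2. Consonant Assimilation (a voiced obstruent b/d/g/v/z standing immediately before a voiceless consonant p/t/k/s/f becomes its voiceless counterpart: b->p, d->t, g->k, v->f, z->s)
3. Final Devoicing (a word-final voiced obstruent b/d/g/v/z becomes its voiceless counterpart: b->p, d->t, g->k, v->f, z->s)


Starting form: 'novfaz'
Rule 1: Vowel Harmony: all vowels become 'o' (matching first vowel). 'novfaz' -> 'novfoz'
Rule 2: Consonant Assimilation: voiced obstruent before voiceless consonant becomes voiceless ('vf' -> 'ff'). 'novfoz' -> 'noffoz'
Rule 3: Final Devoicing: word-final voiced obstruent 'z' becomes voiceless 's'. 'noffoz' -> 'noffos'
Final form: 'noffos'

noffos


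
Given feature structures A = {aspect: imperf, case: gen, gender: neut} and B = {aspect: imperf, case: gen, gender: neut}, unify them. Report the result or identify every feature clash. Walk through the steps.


Compare features:
aspect: A=imperf vs B=imperf -> unified: imperf
case: A=gen vs B=gen -> unified: gen
gender: A=neut vs B=neut -> unified: neut
No clashes found.

Unified: {aspect: imperf, case: gen, gender: neut}


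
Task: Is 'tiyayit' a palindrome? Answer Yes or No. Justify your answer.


Forward: 'tiyayit'
Reversed: 'tiyayit'
They are identical.

Yes


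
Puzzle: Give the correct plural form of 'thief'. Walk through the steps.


Apply rule: Change -f to -ves. 'thief' becomes 'thieves'.

thieves


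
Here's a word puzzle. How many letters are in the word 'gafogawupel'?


Spell out 'gafogawupel' and number each letter: g(1), a(2), f(3), o(4), g(5), a(6), w(7), u(8), p(9), e(10), l(11). Total: 11 letters.

11


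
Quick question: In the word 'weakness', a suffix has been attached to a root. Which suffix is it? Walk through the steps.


The word 'weakness' = 'weak' (root) + '-ness' (suffix). The suffix is '-ness'.

ness


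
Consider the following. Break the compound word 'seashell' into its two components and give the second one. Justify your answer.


Split 'seashell' into 'sea' + 'shell'. The second part is 'shell'.

shell


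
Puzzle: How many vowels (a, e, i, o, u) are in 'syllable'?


Vowels in 'syllable': a, e = 2 vowels.

2


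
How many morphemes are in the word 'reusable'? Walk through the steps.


Decomposition: re- (prefix) + use (root) + -able (suffix) = 3 morpheme(s)

3 morphemes


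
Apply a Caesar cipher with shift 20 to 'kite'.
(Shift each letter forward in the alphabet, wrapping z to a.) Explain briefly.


Shift each letter by 20: k -> e, i -> c, t -> n, e -> y. Result: 'ecny'.

ecny


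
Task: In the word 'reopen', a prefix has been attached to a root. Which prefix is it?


The word 'reopen' = 're' (prefix) + 'open' (root). The prefix is 're'.

re


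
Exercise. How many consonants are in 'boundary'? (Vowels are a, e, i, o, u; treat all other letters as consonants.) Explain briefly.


Consonants in 'boundary': b, n, d, r, y = 5 consonants.

5


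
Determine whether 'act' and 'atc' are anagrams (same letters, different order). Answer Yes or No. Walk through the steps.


Sorted letters of 'act': 'act'
Sorted letters of 'atc': 'act'
They match.

Yes


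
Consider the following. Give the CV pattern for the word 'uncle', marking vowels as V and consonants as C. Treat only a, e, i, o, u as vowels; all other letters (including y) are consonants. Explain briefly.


Letter mapping: u = V, n = C, c = C, l = C, e = V.

VCCCV


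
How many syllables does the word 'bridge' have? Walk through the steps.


Break 'bridge' into syllables: bridge -> bridge = 1 syllable

1 syllable


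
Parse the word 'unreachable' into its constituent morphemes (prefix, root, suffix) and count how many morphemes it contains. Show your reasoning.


Step 1: Identify prefix: 'un' (meaning: not/reverse)
Step 2: Identify root: 'reach'
Step 3: Identify suffix(es): 'able'
Decomposition: un- (prefix: not/reverse) + reach (root) + -able (suffix: capable of)
Total morphemes: 3

3 morphemes (un- (prefix: not/reverse) + reach (root) + -able (suffix: capable of))


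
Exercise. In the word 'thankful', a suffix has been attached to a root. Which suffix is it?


The word 'thankful' = 'thank' (root) + '-ful' (suffix). The suffix is '-ful'.

ful


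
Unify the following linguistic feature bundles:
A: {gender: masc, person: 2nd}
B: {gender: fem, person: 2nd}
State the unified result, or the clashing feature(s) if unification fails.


Compare features:
gender: A=masc vs B=fem -> CLASH
person: A=2nd vs B=2nd -> unified: 2nd
Clash detected on feature 'gender' (masc vs fem); unification fails.

CLASH on 'gender' (masc vs fem)


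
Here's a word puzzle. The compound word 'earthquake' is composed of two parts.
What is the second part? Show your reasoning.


Split 'earthquake' into 'earth' + 'quake'. The second part is 'quake'.

quake


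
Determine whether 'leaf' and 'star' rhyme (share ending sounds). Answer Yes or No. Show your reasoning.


Rime (stressed vowel + following sounds) of 'leaf': -eaf = /iːf/
Rime of 'star': -ar = /ɑːr/
/iːf/ and /ɑːr/ are different ending sounds, so the words do not rhyme.

No


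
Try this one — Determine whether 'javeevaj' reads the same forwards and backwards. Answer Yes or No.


Forward: 'javeevaj'
Reversed: 'javeevaj'
They are identical.

Yes


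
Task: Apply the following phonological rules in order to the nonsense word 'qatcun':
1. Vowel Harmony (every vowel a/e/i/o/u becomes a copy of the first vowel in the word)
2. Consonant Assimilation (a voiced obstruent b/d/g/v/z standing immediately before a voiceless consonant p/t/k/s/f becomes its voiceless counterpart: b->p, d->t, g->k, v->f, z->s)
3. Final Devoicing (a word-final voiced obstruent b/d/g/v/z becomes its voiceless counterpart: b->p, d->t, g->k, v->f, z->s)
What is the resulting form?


Starting form: 'qatcun'
Rule 1: Vowel Harmony: all vowels become 'a' (matching first vowel). 'qatcun' -> 'qatcan'
Rule 2: Consonant Assimilation: no voiced obstruent (b/d/g/v/z) stands immediately before a voiceless consonant (p/t/k/s/f). No change.
Rule 3: Final Devoicing: final consonant 'n' is not one of the voiced obstruents b/d/g/v/z. No change.
Final form: 'qatcan'

qatcan


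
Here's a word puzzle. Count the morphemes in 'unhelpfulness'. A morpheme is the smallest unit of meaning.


Decomposition: un- (prefix) + help (root) + -ful (suffix) + -ness (suffix) = 4 morpheme(s)

4 morphemes


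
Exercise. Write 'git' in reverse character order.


Reverse 'git' character by character: 'tig'.

tig


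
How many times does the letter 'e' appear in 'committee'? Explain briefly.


Letter 'e' in 'committee': found at position(s) 8, 9 = 2 occurrence(s).

2


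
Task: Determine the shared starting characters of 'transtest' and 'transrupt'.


Compare from the start: 5 characters match: 'trans'. Mismatch at position 6: 't' vs 'r'.

trans


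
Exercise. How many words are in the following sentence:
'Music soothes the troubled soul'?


Split into words: Music | soothes | the | troubled | soul = 5 words.

5


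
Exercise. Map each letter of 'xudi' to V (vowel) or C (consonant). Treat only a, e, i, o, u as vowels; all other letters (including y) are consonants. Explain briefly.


Letter mapping: x = C, u = V, d = C, i = V.

CVCV


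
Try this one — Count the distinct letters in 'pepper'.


Unique letters in 'pepper': {e, p, r} = 3 distinct letters.

3


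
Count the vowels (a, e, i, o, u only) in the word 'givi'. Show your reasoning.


Vowels in 'givi': i, i = 2 vowels.

2


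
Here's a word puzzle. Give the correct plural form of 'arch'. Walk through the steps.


Apply rule: Add -es (sibilant/fricative ending). 'arch' becomes 'arches'.

arches


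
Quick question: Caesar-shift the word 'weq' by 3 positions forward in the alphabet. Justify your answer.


Shift each letter by 3: w -> z, e -> h, q -> t. Result: 'zht'.

zht


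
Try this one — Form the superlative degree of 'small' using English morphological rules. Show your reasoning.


Apply superlative formation (add -est): 'small' -> 'smallest'.

smallest


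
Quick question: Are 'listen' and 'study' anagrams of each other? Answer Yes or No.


Sorted letters of 'listen': 'eilnst'
Sorted letters of 'study': 'dstuy'
They do not match.

No


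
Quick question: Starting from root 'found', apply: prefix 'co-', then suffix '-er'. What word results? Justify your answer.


Step 1: Add prefix 'co-' to 'found' = 'cofound'
Step 2: Add suffix '-er' to 'cofound' = 'cofounder'

cofounder


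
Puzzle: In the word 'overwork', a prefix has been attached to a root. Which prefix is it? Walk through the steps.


The word 'overwork' = 'over' (prefix) + 'work' (root). The prefix is 'over'.

over


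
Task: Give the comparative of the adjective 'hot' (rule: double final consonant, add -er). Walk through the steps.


Apply comparative formation (double final consonant, add -er): 'hot' -> 'hotter'.

hotter


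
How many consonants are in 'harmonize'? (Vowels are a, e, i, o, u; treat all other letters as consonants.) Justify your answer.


Consonants in 'harmonize': h, r, m, n, z = 5 consonants.

5


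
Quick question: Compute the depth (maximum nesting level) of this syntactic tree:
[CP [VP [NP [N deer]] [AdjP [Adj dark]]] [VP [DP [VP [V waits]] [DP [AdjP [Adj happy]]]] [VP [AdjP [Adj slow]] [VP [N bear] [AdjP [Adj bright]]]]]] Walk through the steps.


Count bracket nesting levels:
'[' at pos 0: depth = 1
'[' at pos 4: depth = 2
'[' at pos 8: depth = 3
'[' at pos 12: depth = 4
'[' at pos 22: depth = 3
'[' at pos 28: depth = 4
'[' at pos 41: depth = 2
'[' at pos 45: depth = 3
'[' at pos 49: depth = 4
'[' at pos 53: depth = 5
'[' at pos 64: depth = 4
'[' at pos 68: depth = 5
'[' at pos 74: depth = 6
'[' at pos 89: depth = 3
'[' at pos 93: depth = 4
'[' at pos 99: depth = 5
'[' at pos 111: depth = 4
'[' at pos 115: depth = 5
'[' at pos 124: depth = 5
'[' at pos 130: depth = 6
Maximum depth reached: 6

6


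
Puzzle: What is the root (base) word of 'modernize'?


Remove suffix '-ize' from 'modernize' to get root 'modern'.

modern


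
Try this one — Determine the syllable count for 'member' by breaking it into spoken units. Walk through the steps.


Break 'member' into syllables: mem-ber -> mem | ber = 2 syllables

2 syllables


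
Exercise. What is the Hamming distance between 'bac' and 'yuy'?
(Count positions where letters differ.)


Alignment:
Position 1: 'b' vs 'y' = DIFFER
Position 2: 'a' vs 'u' = DIFFER
Position 3: 'c' vs 'y' = DIFFER
Total differences: 3

3


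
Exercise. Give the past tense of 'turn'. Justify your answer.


Apply rule: Add -ed. 'turn' becomes 'turned'.

turned


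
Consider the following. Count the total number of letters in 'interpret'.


Spell out 'interpret' and number each letter: i(1), n(2), t(3), e(4), r(5), p(6), r(7), e(8), t(9). Total: 9 letters.

9


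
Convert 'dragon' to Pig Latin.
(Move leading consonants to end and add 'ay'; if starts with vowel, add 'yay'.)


'dragon': move consonant cluster 'dr' to end and add 'ay': 'agondray'.

agondray


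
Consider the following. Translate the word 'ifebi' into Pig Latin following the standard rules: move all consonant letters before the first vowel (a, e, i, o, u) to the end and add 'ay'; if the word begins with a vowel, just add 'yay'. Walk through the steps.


'ifebi' starts with a vowel, so add 'yay': 'ifebiyay'.

ifebiyay


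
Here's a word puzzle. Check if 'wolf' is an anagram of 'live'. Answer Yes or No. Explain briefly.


Sorted letters of 'wolf': 'flow'
Sorted letters of 'live': 'eilv'
They do not match.

No


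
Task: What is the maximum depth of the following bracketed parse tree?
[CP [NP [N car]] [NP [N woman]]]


Count bracket nesting levels:
'[' at pos 0: depth = 1
'[' at pos 4: depth = 2
'[' at pos 8: depth = 3
'[' at pos 17: depth = 2
'[' at pos 21: depth = 3
Maximum depth reached: 3

3


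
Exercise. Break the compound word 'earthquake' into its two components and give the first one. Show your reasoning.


Split 'earthquake' into 'earth' + 'quake'. The first part is 'earth'.

earth


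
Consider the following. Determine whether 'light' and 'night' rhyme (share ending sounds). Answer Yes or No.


Rime (stressed vowel + following sounds) of 'light': -ight = /aɪt/
Rime of 'night': -ight = /aɪt/
/aɪt/ and /aɪt/ are the same ending sound, so the words rhyme.

Yes
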